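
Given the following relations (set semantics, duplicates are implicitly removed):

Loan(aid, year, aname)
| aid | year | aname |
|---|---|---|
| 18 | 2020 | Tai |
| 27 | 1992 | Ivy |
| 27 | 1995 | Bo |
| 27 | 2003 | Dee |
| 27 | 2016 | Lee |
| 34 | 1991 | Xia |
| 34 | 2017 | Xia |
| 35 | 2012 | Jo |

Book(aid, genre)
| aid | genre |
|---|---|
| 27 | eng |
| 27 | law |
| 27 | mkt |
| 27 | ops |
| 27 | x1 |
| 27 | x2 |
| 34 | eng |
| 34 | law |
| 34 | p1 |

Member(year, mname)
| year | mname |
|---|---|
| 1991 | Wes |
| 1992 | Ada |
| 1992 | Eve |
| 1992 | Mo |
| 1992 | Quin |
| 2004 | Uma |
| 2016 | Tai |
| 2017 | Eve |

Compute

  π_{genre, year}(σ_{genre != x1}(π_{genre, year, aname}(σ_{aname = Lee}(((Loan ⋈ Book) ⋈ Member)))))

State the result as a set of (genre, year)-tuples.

{(eng, 2016), (law, 2016), (mkt, 2016), (ops, 2016), (x2, 2016)}

Natural join on aid: {(27, 1992, Ivy, eng), (27, 1992, Ivy, law), (27, 1992, Ivy, mkt), (27, 1992, Ivy, ops), (27, 1992, Ivy, x1), (27, 1992, Ivy, x2), (27, 1995, Bo, eng), (27, 1995, Bo, law), (27, 1995, Bo, mkt), (27, 1995, Bo, ops), (27, 1995, Bo, x1), (27, 1995, Bo, x2), (27, 2003, Dee, eng), (27, 2003, Dee, law), (27, 2003, Dee, mkt), (27, 2003, Dee, ops), (27, 2003, Dee, x1), (27, 2003, Dee, x2), (27, 2016, Lee, eng), (27, 2016, Lee, law), (27, 2016, Lee, mkt), (27, 2016, Lee, ops), (27, 2016, Lee, x1), (27, 2016, Lee, x2), (34, 1991, Xia, eng), (34, 1991, Xia, law), (34, 1991, Xia, p1), (34, 2017, Xia, eng), (34, 2017, Xia, law), (34, 2017, Xia, p1)}
Natural join on year: {(27, 1992, Ivy, eng, Ada), (27, 1992, Ivy, eng, Eve), (27, 1992, Ivy, eng, Mo), (27, 1992, Ivy, eng, Quin), (27, 1992, Ivy, law, Ada), (27, 1992, Ivy, law, Eve), (27, 1992, Ivy, law, Mo), (27, 1992, Ivy, law, Quin), (27, 1992, Ivy, mkt, Ada), (27, 1992, Ivy, mkt, Eve), (27, 1992, Ivy, mkt, Mo), (27, 1992, Ivy, mkt, Quin), (27, 1992, Ivy, ops, Ada), (27, 1992, Ivy, ops, Eve), (27, 1992, Ivy, ops, Mo), (27, 1992, Ivy, ops, Quin), (27, 1992, Ivy, x1, Ada), (27, 1992, Ivy, x1, Eve), (27, 1992, Ivy, x1, Mo), (27, 1992, Ivy, x1, Quin), (27, 1992, Ivy, x2, Ada), (27, 1992, Ivy, x2, Eve), (27, 1992, Ivy, x2, Mo), (27, 1992, Ivy, x2, Quin), (27, 2016, Lee, eng, Tai), (27, 2016, Lee, law, Tai), (27, 2016, Lee, mkt, Tai), (27, 2016, Lee, ops, Tai), (27, 2016, Lee, x1, Tai), (27, 2016, Lee, x2, Tai), (34, 1991, Xia, eng, Wes), (34, 1991, Xia, law, Wes), (34, 1991, Xia, p1, Wes), (34, 2017, Xia, eng, Eve), (34, 2017, Xia, law, Eve), (34, 2017, Xia, p1, Eve)}
Apply σ_{aname = Lee}; surviving tuples: {(27, 2016, Lee, eng, Tai), (27, 2016, Lee, law, Tai), (27, 2016, Lee, mkt, Tai), (27, 2016, Lee, ops, Tai), (27, 2016, Lee, x1, Tai), (27, 2016, Lee, x2, Tai)}
π[genre, year, aname]: project onto (genre, year, aname) → {(eng, 2016, Lee), (law, 2016, Lee), (mkt, 2016, Lee), (ops, 2016, Lee), (x1, 2016, Lee), (x2, 2016, Lee)}
Apply σ_{genre != x1}; surviving tuples: {(eng, 2016, Lee), (law, 2016, Lee), (mkt, 2016, Lee), (ops, 2016, Lee), (x2, 2016, Lee)}
π[genre, year]: project onto (genre, year) → {(eng, 2016), (law, 2016), (mkt, 2016), (ops, 2016), (x2, 2016)}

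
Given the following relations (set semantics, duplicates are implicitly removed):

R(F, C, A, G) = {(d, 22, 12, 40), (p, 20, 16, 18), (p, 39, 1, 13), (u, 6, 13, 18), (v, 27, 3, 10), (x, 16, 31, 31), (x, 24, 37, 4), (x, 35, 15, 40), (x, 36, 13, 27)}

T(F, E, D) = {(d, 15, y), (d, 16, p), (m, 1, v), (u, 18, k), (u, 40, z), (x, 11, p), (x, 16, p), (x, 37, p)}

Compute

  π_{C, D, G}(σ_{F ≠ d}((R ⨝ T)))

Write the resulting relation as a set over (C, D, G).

{(16, p, 31), (24, p, 4), (35, p, 40), (36, p, 27), (6, k, 18), (6, z, 18)}

Natural join on F: {(d, 22, 12, 40, 15, y), (d, 22, 12, 40, 16, p), (u, 6, 13, 18, 18, k), (u, 6, 13, 18, 40, z), (x, 16, 31, 31, 11, p), (x, 16, 31, 31, 16, p), (x, 16, 31, 31, 37, p), (x, 24, 37, 4, 11, p), (x, 24, 37, 4, 16, p), (x, 24, 37, 4, 37, p), (x, 35, 15, 40, 11, p), (x, 35, 15, 40, 16, p), (x, 35, 15, 40, 37, p), (x, 36, 13, 27, 11, p), (x, 36, 13, 27, 16, p), (x, 36, 13, 27, 37, p)}
Apply σ_{F ≠ d}; surviving tuples: {(u, 6, 13, 18, 18, k), (u, 6, 13, 18, 40, z), (x, 16, 31, 31, 11, p), (x, 16, 31, 31, 16, p), (x, 16, 31, 31, 37, p), (x, 24, 37, 4, 11, p), (x, 24, 37, 4, 16, p), (x, 24, 37, 4, 37, p), (x, 35, 15, 40, 11, p), (x, 35, 15, 40, 16, p), (x, 35, 15, 40, 37, p), (x, 36, 13, 27, 11, p), (x, 36, 13, 27, 16, p), (x, 36, 13, 27, 37, p)}
Keep only column(s) C, D, G (8 duplicate(s) eliminated): {(16, p, 31), (24, p, 4), (35, p, 40), (36, p, 27), (6, k, 18), (6, z, 18)}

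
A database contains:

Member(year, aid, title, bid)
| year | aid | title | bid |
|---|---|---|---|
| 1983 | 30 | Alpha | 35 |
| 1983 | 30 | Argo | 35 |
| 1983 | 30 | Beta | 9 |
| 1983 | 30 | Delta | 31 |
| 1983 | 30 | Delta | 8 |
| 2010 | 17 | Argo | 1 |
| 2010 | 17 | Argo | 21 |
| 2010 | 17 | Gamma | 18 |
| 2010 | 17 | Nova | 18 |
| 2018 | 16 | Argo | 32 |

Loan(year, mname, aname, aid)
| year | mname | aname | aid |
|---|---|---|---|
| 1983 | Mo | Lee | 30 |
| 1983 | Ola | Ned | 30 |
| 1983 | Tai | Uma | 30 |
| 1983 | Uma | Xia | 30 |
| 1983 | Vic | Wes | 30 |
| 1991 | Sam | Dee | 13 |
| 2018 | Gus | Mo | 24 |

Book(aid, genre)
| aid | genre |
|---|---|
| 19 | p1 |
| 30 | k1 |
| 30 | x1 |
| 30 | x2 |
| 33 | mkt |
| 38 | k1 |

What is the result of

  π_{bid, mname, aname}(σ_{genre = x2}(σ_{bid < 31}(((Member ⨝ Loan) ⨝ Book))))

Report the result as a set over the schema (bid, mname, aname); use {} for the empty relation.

{(8, Mo, Lee), (8, Ola, Ned), (8, Tai, Uma), (8, Uma, Xia), (8, Vic, Wes), (9, Mo, Lee), (9, Ola, Ned), (9, Tai, Uma), (9, Uma, Xia), (9, Vic, Wes)}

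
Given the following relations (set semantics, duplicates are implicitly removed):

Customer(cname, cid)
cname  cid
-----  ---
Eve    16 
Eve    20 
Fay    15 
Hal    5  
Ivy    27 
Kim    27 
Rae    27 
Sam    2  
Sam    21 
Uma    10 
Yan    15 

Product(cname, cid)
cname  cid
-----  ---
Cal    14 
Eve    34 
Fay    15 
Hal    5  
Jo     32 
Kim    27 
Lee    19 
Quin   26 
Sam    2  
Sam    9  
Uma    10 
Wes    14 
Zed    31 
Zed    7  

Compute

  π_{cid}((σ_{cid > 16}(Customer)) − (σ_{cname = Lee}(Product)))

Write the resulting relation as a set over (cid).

σ[cid > 16]: keep tuples satisfying cid > 16 → {(Eve, 20), (Ivy, 27), (Kim, 27), (Rae, 27), (Sam, 21)}
σ[cname = Lee]: keep tuples satisfying cname = Lee → {(Lee, 19)}
Difference: {(Eve, 20), (Ivy, 27), (Kim, 27), (Rae, 27), (Sam, 21)} with {(Lee, 19)} → {(Eve, 20), (Ivy, 27), (Kim, 27), (Rae, 27), (Sam, 21)}
Keep only column(s) cid (2 duplicate(s) eliminated): {20, 21, 27}

{20, 21, 27}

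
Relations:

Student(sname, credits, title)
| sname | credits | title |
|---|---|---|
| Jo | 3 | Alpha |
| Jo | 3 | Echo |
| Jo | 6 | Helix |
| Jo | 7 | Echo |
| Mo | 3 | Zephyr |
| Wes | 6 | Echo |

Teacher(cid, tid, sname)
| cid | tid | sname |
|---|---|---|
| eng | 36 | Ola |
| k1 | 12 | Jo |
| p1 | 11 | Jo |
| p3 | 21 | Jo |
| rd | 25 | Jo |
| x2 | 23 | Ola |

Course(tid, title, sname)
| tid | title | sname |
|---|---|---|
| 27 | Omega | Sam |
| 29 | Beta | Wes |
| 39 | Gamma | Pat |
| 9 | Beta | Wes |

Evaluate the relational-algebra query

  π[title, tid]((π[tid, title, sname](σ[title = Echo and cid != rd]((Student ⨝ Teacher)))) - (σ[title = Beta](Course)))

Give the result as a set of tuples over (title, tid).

{(Echo, 11), (Echo, 12), (Echo, 21)}

Natural join on sname: {(Jo, 3, Alpha, k1, 12), (Jo, 3, Alpha, p1, 11), (Jo, 3, Alpha, p3, 21), (Jo, 3, Alpha, rd, 25), (Jo, 3, Echo, k1, 12), (Jo, 3, Echo, p1, 11), (Jo, 3, Echo, p3, 21), (Jo, 3, Echo, rd, 25), (Jo, 6, Helix, k1, 12), (Jo, 6, Helix, p1, 11), (Jo, 6, Helix, p3, 21), (Jo, 6, Helix, rd, 25), (Jo, 7, Echo, k1, 12), (Jo, 7, Echo, p1, 11), (Jo, 7, Echo, p3, 21), (Jo, 7, Echo, rd, 25)}
σ[title = Echo and cid != rd]: keep tuples satisfying title = Echo and cid != rd → {(Jo, 3, Echo, k1, 12), (Jo, 3, Echo, p1, 11), (Jo, 3, Echo, p3, 21), (Jo, 7, Echo, k1, 12), (Jo, 7, Echo, p1, 11), (Jo, 7, Echo, p3, 21)}
π_{tid, title, sname} gives {(11, Echo, Jo), (12, Echo, Jo), (21, Echo, Jo)} (3 duplicate(s) eliminated).
σ[title = Beta]: keep tuples satisfying title = Beta → {(29, Beta, Wes), (9, Beta, Wes)}
Taking the difference: {(11, Echo, Jo), (12, Echo, Jo), (21, Echo, Jo)}
π_{title, tid} gives {(Echo, 11), (Echo, 12), (Echo, 21)}.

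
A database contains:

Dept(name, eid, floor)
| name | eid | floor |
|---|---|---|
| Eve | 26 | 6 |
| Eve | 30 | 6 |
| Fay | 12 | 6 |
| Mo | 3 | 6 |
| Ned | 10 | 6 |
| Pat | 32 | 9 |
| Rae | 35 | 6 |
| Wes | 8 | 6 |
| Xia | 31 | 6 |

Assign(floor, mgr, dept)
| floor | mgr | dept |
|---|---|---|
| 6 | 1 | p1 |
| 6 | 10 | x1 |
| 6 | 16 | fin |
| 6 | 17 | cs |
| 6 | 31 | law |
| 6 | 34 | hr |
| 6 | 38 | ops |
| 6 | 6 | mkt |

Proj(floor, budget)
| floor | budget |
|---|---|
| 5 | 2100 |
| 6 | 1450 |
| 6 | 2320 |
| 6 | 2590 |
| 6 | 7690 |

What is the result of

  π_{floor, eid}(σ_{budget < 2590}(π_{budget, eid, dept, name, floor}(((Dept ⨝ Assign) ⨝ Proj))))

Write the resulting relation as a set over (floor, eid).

{(6, 10), (6, 12), (6, 26), (6, 3), (6, 30), (6, 31), (6, 35), (6, 8)}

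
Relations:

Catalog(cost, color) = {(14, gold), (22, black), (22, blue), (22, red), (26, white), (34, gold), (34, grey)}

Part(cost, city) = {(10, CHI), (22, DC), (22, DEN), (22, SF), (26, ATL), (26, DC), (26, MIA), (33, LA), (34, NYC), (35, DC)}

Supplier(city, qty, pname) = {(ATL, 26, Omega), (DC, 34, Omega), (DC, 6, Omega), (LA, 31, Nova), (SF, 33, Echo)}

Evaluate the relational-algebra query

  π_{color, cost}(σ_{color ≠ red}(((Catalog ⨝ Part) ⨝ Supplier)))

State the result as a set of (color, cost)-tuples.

{(black, 22), (blue, 22), (white, 26)}

Joining Catalog and Part on cost yields {(22, black, DC), (22, black, DEN), (22, black, SF), (22, blue, DC), (22, blue, DEN), (22, blue, SF), (22, red, DC), (22, red, DEN), (22, red, SF), (26, white, ATL), (26, white, DC), (26, white, MIA), (34, gold, NYC), (34, grey, NYC)}.
Joining (Catalog ⨝ Part) and Supplier on city yields {(22, black, DC, 34, Omega), (22, black, DC, 6, Omega), (22, black, SF, 33, Echo), (22, blue, DC, 34, Omega), (22, blue, DC, 6, Omega), (22, blue, SF, 33, Echo), (22, red, DC, 34, Omega), (22, red, DC, 6, Omega), (22, red, SF, 33, Echo), (26, white, ATL, 26, Omega), (26, white, DC, 34, Omega), (26, white, DC, 6, Omega)}.
Apply σ_{color ≠ red}; surviving tuples: {(22, black, DC, 34, Omega), (22, black, DC, 6, Omega), (22, black, SF, 33, Echo), (22, blue, DC, 34, Omega), (22, blue, DC, 6, Omega), (22, blue, SF, 33, Echo), (26, white, ATL, 26, Omega), (26, white, DC, 34, Omega), (26, white, DC, 6, Omega)}
Keep only column(s) color, cost (6 duplicate(s) eliminated): {(black, 22), (blue, 22), (white, 26)}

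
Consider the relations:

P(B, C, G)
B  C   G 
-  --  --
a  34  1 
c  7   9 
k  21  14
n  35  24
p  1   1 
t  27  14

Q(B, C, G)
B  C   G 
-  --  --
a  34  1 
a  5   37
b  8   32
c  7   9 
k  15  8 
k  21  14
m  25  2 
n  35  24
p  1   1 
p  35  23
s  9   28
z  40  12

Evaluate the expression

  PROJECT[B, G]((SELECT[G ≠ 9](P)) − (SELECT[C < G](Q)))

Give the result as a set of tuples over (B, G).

{(a, 1), (k, 14), (n, 24), (p, 1), (t, 14)}

σ[G ≠ 9]: keep tuples satisfying G ≠ 9 → {(a, 34, 1), (k, 21, 14), (n, 35, 24), (p, 1, 1), (t, 27, 14)}
σ[C < G]: keep tuples satisfying C < G → {(a, 5, 37), (b, 8, 32), (c, 7, 9), (s, 9, 28)}
Taking the difference: {(a, 34, 1), (k, 21, 14), (n, 35, 24), (p, 1, 1), (t, 27, 14)}
Projecting to B, G: {(a, 1), (k, 14), (n, 24), (p, 1), (t, 14)}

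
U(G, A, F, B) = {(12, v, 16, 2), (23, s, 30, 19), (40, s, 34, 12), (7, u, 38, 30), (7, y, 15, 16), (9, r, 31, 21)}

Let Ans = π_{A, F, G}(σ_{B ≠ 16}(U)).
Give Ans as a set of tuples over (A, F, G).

{(r, 31, 9), (s, 30, 23), (s, 34, 40), (u, 38, 7), (v, 16, 12)}

σ[B ≠ 16]: keep tuples satisfying B ≠ 16 → {(12, v, 16, 2), (23, s, 30, 19), (40, s, 34, 12), (7, u, 38, 30), (9, r, 31, 21)}
Projecting to A, F, G: {(r, 31, 9), (s, 30, 23), (s, 34, 40), (u, 38, 7), (v, 16, 12)}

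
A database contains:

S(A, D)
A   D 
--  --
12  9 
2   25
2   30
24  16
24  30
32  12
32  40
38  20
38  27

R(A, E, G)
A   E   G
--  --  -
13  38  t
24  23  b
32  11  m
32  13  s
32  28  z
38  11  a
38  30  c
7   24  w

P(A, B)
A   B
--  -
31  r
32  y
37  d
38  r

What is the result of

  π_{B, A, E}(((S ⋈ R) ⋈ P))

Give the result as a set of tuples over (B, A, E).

S ⋈ R (natural join on A): {(24, 16, 23, b), (24, 30, 23, b), (32, 12, 11, m), (32, 12, 13, s), (32, 12, 28, z), (32, 40, 11, m), (32, 40, 13, s), (32, 40, 28, z), (38, 20, 11, a), (38, 20, 30, c), (38, 27, 11, a), (38, 27, 30, c)}
(S ⋈ R) ⋈ P (natural join on A): {(32, 12, 11, m, y), (32, 12, 13, s, y), (32, 12, 28, z, y), (32, 40, 11, m, y), (32, 40, 13, s, y), (32, 40, 28, z, y), (38, 20, 11, a, r), (38, 20, 30, c, r), (38, 27, 11, a, r), (38, 27, 30, c, r)}
Projecting to B, A, E (5 duplicate(s) eliminated): {(r, 38, 11), (r, 38, 30), (y, 32, 11), (y, 32, 13), (y, 32, 28)}

{(r, 38, 11), (r, 38, 30), (y, 32, 11), (y, 32, 13), (y, 32, 28)}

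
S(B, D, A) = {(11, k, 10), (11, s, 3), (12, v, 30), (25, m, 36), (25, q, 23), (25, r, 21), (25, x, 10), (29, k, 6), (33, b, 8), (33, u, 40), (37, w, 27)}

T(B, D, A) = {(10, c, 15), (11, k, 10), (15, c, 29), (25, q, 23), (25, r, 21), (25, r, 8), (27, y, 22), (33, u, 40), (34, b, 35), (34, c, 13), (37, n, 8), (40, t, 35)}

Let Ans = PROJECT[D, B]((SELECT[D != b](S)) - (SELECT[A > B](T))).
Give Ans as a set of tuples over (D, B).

{(k, 11), (k, 29), (m, 25), (q, 25), (r, 25), (s, 11), (v, 12), (w, 37), (x, 25)}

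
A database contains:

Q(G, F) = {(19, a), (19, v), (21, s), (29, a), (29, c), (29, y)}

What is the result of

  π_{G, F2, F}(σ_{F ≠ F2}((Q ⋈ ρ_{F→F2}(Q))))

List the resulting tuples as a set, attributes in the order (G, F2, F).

{(19, a, v), (19, v, a), (29, a, c), (29, a, y), (29, c, a), (29, c, y), (29, y, a), (29, y, c)}

ρ[F→F2]: schema becomes (G, F2); tuples unchanged.
Natural join on G: {(19, a, a), (19, a, v), (19, v, a), (19, v, v), (21, s, s), (29, a, a), (29, a, c), (29, a, y), (29, c, a), (29, c, c), (29, c, y), (29, y, a), (29, y, c), (29, y, y)}
Apply σ_{F ≠ F2}; surviving tuples: {(19, a, v), (19, v, a), (29, a, c), (29, a, y), (29, c, a), (29, c, y), (29, y, a), (29, y, c)}
π_{G, F2, F} gives {(19, a, v), (19, v, a), (29, a, c), (29, a, y), (29, c, a), (29, c, y), (29, y, a), (29, y, c)}.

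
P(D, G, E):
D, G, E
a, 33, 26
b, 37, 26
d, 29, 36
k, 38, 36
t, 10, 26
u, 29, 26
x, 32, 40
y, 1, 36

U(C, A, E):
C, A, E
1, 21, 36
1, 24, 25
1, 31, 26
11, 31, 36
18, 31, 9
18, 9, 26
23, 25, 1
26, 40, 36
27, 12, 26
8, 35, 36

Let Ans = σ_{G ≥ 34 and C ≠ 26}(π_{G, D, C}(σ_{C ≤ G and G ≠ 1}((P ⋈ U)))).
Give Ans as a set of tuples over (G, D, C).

{(37, b, 1), (37, b, 18), (37, b, 27), (38, k, 1), (38, k, 11), (38, k, 8)}

P ⋈ U (natural join on E): {(a, 33, 26, 1, 31), (a, 33, 26, 18, 9), (a, 33, 26, 27, 12), (b, 37, 26, 1, 31), (b, 37, 26, 18, 9), (b, 37, 26, 27, 12), (d, 29, 36, 1, 21), (d, 29, 36, 11, 31), (d, 29, 36, 26, 40), (d, 29, 36, 8, 35), (k, 38, 36, 1, 21), (k, 38, 36, 11, 31), (k, 38, 36, 26, 40), (k, 38, 36, 8, 35), (t, 10, 26, 1, 31), (t, 10, 26, 18, 9), (t, 10, 26, 27, 12), (u, 29, 26, 1, 31), (u, 29, 26, 18, 9), (u, 29, 26, 27, 12), (y, 1, 36, 1, 21), (y, 1, 36, 11, 31), (y, 1, 36, 26, 40), (y, 1, 36, 8, 35)}
σ[C ≤ G and G ≠ 1]: keep tuples satisfying C ≤ G and G ≠ 1 → {(a, 33, 26, 1, 31), (a, 33, 26, 18, 9), (a, 33, 26, 27, 12), (b, 37, 26, 1, 31), (b, 37, 26, 18, 9), (b, 37, 26, 27, 12), (d, 29, 36, 1, 21), (d, 29, 36, 11, 31), (d, 29, 36, 26, 40), (d, 29, 36, 8, 35), (k, 38, 36, 1, 21), (k, 38, 36, 11, 31), (k, 38, 36, 26, 40), (k, 38, 36, 8, 35), (t, 10, 26, 1, 31), (u, 29, 26, 1, 31), (u, 29, 26, 18, 9), (u, 29, 26, 27, 12)}
π_{G, D, C} gives {(10, t, 1), (29, d, 1), (29, d, 11), (29, d, 26), (29, d, 8), (29, u, 1), (29, u, 18), (29, u, 27), (33, a, 1), (33, a, 18), (33, a, 27), (37, b, 1), (37, b, 18), (37, b, 27), (38, k, 1), (38, k, 11), (38, k, 26), (38, k, 8)}.
σ[G ≥ 34 and C ≠ 26]: keep tuples satisfying G ≥ 34 and C ≠ 26 → {(37, b, 1), (37, b, 18), (37, b, 27), (38, k, 1), (38, k, 11), (38, k, 8)}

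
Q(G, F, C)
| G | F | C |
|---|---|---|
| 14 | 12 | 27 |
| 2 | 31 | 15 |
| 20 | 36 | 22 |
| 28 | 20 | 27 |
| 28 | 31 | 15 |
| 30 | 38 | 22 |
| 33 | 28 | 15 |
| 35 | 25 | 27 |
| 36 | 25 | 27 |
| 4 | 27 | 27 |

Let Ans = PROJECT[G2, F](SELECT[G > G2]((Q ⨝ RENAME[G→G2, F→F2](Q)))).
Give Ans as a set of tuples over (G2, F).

{(14, 20), (14, 25), (2, 28), (2, 31), (20, 38), (28, 25), (28, 28), (35, 25), (4, 12), (4, 20), (4, 25)}

ρ[G→G2, F→F2]: schema becomes (G2, F2, C); tuples unchanged.
Q ⋈ RENAME[G→G2, F→F2](Q) (natural join on C): {(14, 12, 27, 14, 12), (14, 12, 27, 28, 20), (14, 12, 27, 35, 25), (14, 12, 27, 36, 25), (14, 12, 27, 4, 27), (2, 31, 15, 2, 31), (2, 31, 15, 28, 31), (2, 31, 15, 33, 28), (20, 36, 22, 20, 36), (20, 36, 22, 30, 38), (28, 20, 27, 14, 12), (28, 20, 27, 28, 20), (28, 20, 27, 35, 25), (28, 20, 27, 36, 25), (28, 20, 27, 4, 27), (28, 31, 15, 2, 31), (28, 31, 15, 28, 31), (28, 31, 15, 33, 28), (30, 38, 22, 20, 36), (30, 38, 22, 30, 38), (33, 28, 15, 2, 31), (33, 28, 15, 28, 31), (33, 28, 15, 33, 28), (35, 25, 27, 14, 12), (35, 25, 27, 28, 20), (35, 25, 27, 35, 25), (35, 25, 27, 36, 25), (35, 25, 27, 4, 27), (36, 25, 27, 14, 12), (36, 25, 27, 28, 20), (36, 25, 27, 35, 25), (36, 25, 27, 36, 25), (36, 25, 27, 4, 27), (4, 27, 27, 14, 12), (4, 27, 27, 28, 20), (4, 27, 27, 35, 25), (4, 27, 27, 36, 25), (4, 27, 27, 4, 27)}
Filtering on G > G2 leaves {(14, 12, 27, 4, 27), (28, 20, 27, 14, 12), (28, 20, 27, 4, 27), (28, 31, 15, 2, 31), (30, 38, 22, 20, 36), (33, 28, 15, 2, 31), (33, 28, 15, 28, 31), (35, 25, 27, 14, 12), (35, 25, 27, 28, 20), (35, 25, 27, 4, 27), (36, 25, 27, 14, 12), (36, 25, 27, 28, 20), (36, 25, 27, 35, 25), (36, 25, 27, 4, 27)}.
Projecting to G2, F (3 duplicate(s) eliminated): {(14, 20), (14, 25), (2, 28), (2, 31), (20, 38), (28, 25), (28, 28), (35, 25), (4, 12), (4, 20), (4, 25)}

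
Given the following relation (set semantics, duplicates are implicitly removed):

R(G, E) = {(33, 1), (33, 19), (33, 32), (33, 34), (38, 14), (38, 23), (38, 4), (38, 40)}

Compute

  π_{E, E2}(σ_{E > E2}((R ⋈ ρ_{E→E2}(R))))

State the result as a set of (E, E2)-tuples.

{(14, 4), (19, 1), (23, 14), (23, 4), (32, 1), (32, 19), (34, 1), (34, 19), (34, 32), (40, 14), (40, 23), (40, 4)}

ρ[E→E2]: schema becomes (G, E2); tuples unchanged.
Natural join on G: {(33, 1, 1), (33, 1, 19), (33, 1, 32), (33, 1, 34), (33, 19, 1), (33, 19, 19), (33, 19, 32), (33, 19, 34), (33, 32, 1), (33, 32, 19), (33, 32, 32), (33, 32, 34), (33, 34, 1), (33, 34, 19), (33, 34, 32), (33, 34, 34), (38, 14, 14), (38, 14, 23), (38, 14, 4), (38, 14, 40), (38, 23, 14), (38, 23, 23), (38, 23, 4), (38, 23, 40), (38, 4, 14), (38, 4, 23), (38, 4, 4), (38, 4, 40), (38, 40, 14), (38, 40, 23), (38, 40, 4), (38, 40, 40)}
σ[E > E2]: keep tuples satisfying E > E2 → {(33, 19, 1), (33, 32, 1), (33, 32, 19), (33, 34, 1), (33, 34, 19), (33, 34, 32), (38, 14, 4), (38, 23, 14), (38, 23, 4), (38, 40, 14), (38, 40, 23), (38, 40, 4)}
π[E, E2]: project onto (E, E2) → {(14, 4), (19, 1), (23, 14), (23, 4), (32, 1), (32, 19), (34, 1), (34, 19), (34, 32), (40, 14), (40, 23), (40, 4)}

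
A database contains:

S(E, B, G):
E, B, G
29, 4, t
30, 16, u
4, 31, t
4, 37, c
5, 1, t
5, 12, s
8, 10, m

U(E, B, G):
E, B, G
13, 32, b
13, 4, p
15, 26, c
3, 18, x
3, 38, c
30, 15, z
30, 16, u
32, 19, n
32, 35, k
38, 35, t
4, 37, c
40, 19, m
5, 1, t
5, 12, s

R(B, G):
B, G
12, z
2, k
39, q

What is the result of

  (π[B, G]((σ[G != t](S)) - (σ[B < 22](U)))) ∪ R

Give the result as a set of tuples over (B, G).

{(10, m), (12, z), (2, k), (37, c), (39, q)}

Apply σ_{G != t}; surviving tuples: {(30, 16, u), (4, 37, c), (5, 12, s), (8, 10, m)}
Apply σ_{B < 22}; surviving tuples: {(13, 4, p), (3, 18, x), (30, 15, z), (30, 16, u), (32, 19, n), (40, 19, m), (5, 1, t), (5, 12, s)}
Taking the difference: {(4, 37, c), (8, 10, m)}
Projecting to B, G: {(10, m), (37, c)}
Taking the union: {(10, m), (12, z), (2, k), (37, c), (39, q)}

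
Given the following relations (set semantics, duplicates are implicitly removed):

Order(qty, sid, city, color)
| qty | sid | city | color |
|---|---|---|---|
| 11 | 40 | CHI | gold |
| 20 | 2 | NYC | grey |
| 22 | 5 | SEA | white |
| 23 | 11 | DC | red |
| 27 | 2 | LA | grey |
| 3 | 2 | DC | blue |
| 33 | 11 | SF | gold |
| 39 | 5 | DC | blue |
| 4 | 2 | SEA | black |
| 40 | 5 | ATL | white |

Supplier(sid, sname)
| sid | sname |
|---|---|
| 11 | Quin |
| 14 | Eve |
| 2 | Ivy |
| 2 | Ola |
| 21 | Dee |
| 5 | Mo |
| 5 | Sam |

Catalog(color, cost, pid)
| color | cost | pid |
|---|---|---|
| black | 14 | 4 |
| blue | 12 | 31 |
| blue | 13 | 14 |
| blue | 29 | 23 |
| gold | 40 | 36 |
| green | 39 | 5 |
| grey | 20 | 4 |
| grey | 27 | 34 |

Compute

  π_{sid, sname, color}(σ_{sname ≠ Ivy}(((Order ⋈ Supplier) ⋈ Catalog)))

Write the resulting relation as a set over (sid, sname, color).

{(11, Quin, gold), (2, Ola, black), (2, Ola, blue), (2, Ola, grey), (5, Mo, blue), (5, Sam, blue)}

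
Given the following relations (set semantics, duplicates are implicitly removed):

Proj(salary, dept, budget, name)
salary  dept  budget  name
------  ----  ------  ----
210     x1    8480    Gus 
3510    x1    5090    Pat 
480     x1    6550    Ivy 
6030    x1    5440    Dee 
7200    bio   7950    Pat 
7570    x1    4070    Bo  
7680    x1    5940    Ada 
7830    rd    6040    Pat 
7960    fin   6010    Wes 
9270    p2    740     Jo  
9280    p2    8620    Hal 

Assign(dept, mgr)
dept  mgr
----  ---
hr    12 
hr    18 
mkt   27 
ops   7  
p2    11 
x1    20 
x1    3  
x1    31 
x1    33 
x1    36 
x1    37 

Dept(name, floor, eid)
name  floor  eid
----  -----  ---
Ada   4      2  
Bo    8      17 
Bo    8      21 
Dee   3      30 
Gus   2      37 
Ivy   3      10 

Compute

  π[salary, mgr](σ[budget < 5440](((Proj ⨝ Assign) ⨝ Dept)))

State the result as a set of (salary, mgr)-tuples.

{(7570, 20), (7570, 3), (7570, 31), (7570, 33), (7570, 36), (7570, 37)}

Joining Proj and Assign on dept yields {(210, x1, 8480, Gus, 20), (210, x1, 8480, Gus, 3), (210, x1, 8480, Gus, 31), (210, x1, 8480, Gus, 33), (210, x1, 8480, Gus, 36), (210, x1, 8480, Gus, 37), (3510, x1, 5090, Pat, 20), (3510, x1, 5090, Pat, 3), (3510, x1, 5090, Pat, 31), (3510, x1, 5090, Pat, 33), (3510, x1, 5090, Pat, 36), (3510, x1, 5090, Pat, 37), (480, x1, 6550, Ivy, 20), (480, x1, 6550, Ivy, 3), (480, x1, 6550, Ivy, 31), (480, x1, 6550, Ivy, 33), (480, x1, 6550, Ivy, 36), (480, x1, 6550, Ivy, 37), (6030, x1, 5440, Dee, 20), (6030, x1, 5440, Dee, 3), (6030, x1, 5440, Dee, 31), (6030, x1, 5440, Dee, 33), (6030, x1, 5440, Dee, 36), (6030, x1, 5440, Dee, 37), (7570, x1, 4070, Bo, 20), (7570, x1, 4070, Bo, 3), (7570, x1, 4070, Bo, 31), (7570, x1, 4070, Bo, 33), (7570, x1, 4070, Bo, 36), (7570, x1, 4070, Bo, 37), (7680, x1, 5940, Ada, 20), (7680, x1, 5940, Ada, 3), (7680, x1, 5940, Ada, 31), (7680, x1, 5940, Ada, 33), (7680, x1, 5940, Ada, 36), (7680, x1, 5940, Ada, 37), (9270, p2, 740, Jo, 11), (9280, p2, 8620, Hal, 11)}.
Joining (Proj ⨝ Assign) and Dept on name yields {(210, x1, 8480, Gus, 20, 2, 37), (210, x1, 8480, Gus, 3, 2, 37), (210, x1, 8480, Gus, 31, 2, 37), (210, x1, 8480, Gus, 33, 2, 37), (210, x1, 8480, Gus, 36, 2, 37), (210, x1, 8480, Gus, 37, 2, 37), (480, x1, 6550, Ivy, 20, 3, 10), (480, x1, 6550, Ivy, 3, 3, 10), (480, x1, 6550, Ivy, 31, 3, 10), (480, x1, 6550, Ivy, 33, 3, 10), (480, x1, 6550, Ivy, 36, 3, 10), (480, x1, 6550, Ivy, 37, 3, 10), (6030, x1, 5440, Dee, 20, 3, 30), (6030, x1, 5440, Dee, 3, 3, 30), (6030, x1, 5440, Dee, 31, 3, 30), (6030, x1, 5440, Dee, 33, 3, 30), (6030, x1, 5440, Dee, 36, 3, 30), (6030, x1, 5440, Dee, 37, 3, 30), (7570, x1, 4070, Bo, 20, 8, 17), (7570, x1, 4070, Bo, 20, 8, 21), (7570, x1, 4070, Bo, 3, 8, 17), (7570, x1, 4070, Bo, 3, 8, 21), (7570, x1, 4070, Bo, 31, 8, 17), (7570, x1, 4070, Bo, 31, 8, 21), (7570, x1, 4070, Bo, 33, 8, 17), (7570, x1, 4070, Bo, 33, 8, 21), (7570, x1, 4070, Bo, 36, 8, 17), (7570, x1, 4070, Bo, 36, 8, 21), (7570, x1, 4070, Bo, 37, 8, 17), (7570, x1, 4070, Bo, 37, 8, 21), (7680, x1, 5940, Ada, 20, 4, 2), (7680, x1, 5940, Ada, 3, 4, 2), (7680, x1, 5940, Ada, 31, 4, 2), (7680, x1, 5940, Ada, 33, 4, 2), (7680, x1, 5940, Ada, 36, 4, 2), (7680, x1, 5940, Ada, 37, 4, 2)}.
Filtering on budget < 5440 leaves {(7570, x1, 4070, Bo, 20, 8, 17), (7570, x1, 4070, Bo, 20, 8, 21), (7570, x1, 4070, Bo, 3, 8, 17), (7570, x1, 4070, Bo, 3, 8, 21), (7570, x1, 4070, Bo, 31, 8, 17), (7570, x1, 4070, Bo, 31, 8, 21), (7570, x1, 4070, Bo, 33, 8, 17), (7570, x1, 4070, Bo, 33, 8, 21), (7570, x1, 4070, Bo, 36, 8, 17), (7570, x1, 4070, Bo, 36, 8, 21), (7570, x1, 4070, Bo, 37, 8, 17), (7570, x1, 4070, Bo, 37, 8, 21)}.
π[salary, mgr]: project onto (salary, mgr) (6 duplicate(s) eliminated) → {(7570, 20), (7570, 3), (7570, 31), (7570, 33), (7570, 36), (7570, 37)}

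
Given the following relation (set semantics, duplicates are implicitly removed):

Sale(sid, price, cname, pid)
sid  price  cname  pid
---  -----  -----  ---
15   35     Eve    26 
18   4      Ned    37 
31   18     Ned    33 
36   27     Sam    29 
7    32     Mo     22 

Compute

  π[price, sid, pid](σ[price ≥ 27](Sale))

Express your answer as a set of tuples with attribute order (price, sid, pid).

Apply σ_{price ≥ 27}; surviving tuples: {(15, 35, Eve, 26), (36, 27, Sam, 29), (7, 32, Mo, 22)}
Keep only column(s) price, sid, pid: {(27, 36, 29), (32, 7, 22), (35, 15, 26)}

{(27, 36, 29), (32, 7, 22), (35, 15, 26)}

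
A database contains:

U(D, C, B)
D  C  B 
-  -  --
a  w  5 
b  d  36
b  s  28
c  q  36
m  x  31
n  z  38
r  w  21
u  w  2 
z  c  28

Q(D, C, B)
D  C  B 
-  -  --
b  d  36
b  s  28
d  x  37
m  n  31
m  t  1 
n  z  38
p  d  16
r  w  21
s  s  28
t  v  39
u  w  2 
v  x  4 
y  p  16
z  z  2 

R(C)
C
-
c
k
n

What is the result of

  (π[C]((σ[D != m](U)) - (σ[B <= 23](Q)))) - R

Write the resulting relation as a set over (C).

{d, q, s, w, z}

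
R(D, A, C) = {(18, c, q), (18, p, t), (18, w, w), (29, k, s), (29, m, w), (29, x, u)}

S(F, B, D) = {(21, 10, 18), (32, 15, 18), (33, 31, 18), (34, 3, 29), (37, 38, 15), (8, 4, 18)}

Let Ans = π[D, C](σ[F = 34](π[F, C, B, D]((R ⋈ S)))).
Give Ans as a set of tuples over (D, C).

Natural join on D: {(18, c, q, 21, 10), (18, c, q, 32, 15), (18, c, q, 33, 31), (18, c, q, 8, 4), (18, p, t, 21, 10), (18, p, t, 32, 15), (18, p, t, 33, 31), (18, p, t, 8, 4), (18, w, w, 21, 10), (18, w, w, 32, 15), (18, w, w, 33, 31), (18, w, w, 8, 4), (29, k, s, 34, 3), (29, m, w, 34, 3), (29, x, u, 34, 3)}
π_{F, C, B, D} gives {(21, q, 10, 18), (21, t, 10, 18), (21, w, 10, 18), (32, q, 15, 18), (32, t, 15, 18), (32, w, 15, 18), (33, q, 31, 18), (33, t, 31, 18), (33, w, 31, 18), (34, s, 3, 29), (34, u, 3, 29), (34, w, 3, 29), (8, q, 4, 18), (8, t, 4, 18), (8, w, 4, 18)}.
Selection F = 34: {(34, s, 3, 29), (34, u, 3, 29), (34, w, 3, 29)}
π_{D, C} gives {(29, s), (29, u), (29, w)}.

{(29, s), (29, u), (29, w)}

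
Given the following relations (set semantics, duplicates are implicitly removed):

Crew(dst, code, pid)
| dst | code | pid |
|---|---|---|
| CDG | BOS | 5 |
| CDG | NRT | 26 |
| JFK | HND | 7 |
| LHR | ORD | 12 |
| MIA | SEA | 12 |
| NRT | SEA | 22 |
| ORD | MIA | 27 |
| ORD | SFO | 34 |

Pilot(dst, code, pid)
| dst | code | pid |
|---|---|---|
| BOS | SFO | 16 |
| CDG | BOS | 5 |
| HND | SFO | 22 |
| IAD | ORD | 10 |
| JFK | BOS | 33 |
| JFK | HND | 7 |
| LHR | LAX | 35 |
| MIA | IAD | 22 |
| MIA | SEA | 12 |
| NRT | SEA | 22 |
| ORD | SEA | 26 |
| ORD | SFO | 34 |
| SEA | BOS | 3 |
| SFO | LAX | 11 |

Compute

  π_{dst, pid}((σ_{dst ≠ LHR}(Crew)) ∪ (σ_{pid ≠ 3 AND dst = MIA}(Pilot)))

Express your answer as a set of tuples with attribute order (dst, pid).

{(CDG, 26), (CDG, 5), (JFK, 7), (MIA, 12), (MIA, 22), (NRT, 22), (ORD, 27), (ORD, 34)}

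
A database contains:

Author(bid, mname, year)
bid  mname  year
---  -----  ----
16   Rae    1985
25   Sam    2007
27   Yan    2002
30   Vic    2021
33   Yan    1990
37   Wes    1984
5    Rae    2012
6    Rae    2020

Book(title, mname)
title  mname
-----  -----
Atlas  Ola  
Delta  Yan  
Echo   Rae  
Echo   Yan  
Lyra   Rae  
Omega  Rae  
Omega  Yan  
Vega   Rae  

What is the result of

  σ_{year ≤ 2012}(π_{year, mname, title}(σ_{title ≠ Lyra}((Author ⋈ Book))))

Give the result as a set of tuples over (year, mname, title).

{(1985, Rae, Echo), (1985, Rae, Omega), (1985, Rae, Vega), (1990, Yan, Delta), (1990, Yan, Echo), (1990, Yan, Omega), (2002, Yan, Delta), (2002, Yan, Echo), (2002, Yan, Omega), (2012, Rae, Echo), (2012, Rae, Omega), (2012, Rae, Vega)}

Author ⋈ Book (natural join on mname): {(16, Rae, 1985, Echo), (16, Rae, 1985, Lyra), (16, Rae, 1985, Omega), (16, Rae, 1985, Vega), (27, Yan, 2002, Delta), (27, Yan, 2002, Echo), (27, Yan, 2002, Omega), (33, Yan, 1990, Delta), (33, Yan, 1990, Echo), (33, Yan, 1990, Omega), (5, Rae, 2012, Echo), (5, Rae, 2012, Lyra), (5, Rae, 2012, Omega), (5, Rae, 2012, Vega), (6, Rae, 2020, Echo), (6, Rae, 2020, Lyra), (6, Rae, 2020, Omega), (6, Rae, 2020, Vega)}
Selection title ≠ Lyra: {(16, Rae, 1985, Echo), (16, Rae, 1985, Omega), (16, Rae, 1985, Vega), (27, Yan, 2002, Delta), (27, Yan, 2002, Echo), (27, Yan, 2002, Omega), (33, Yan, 1990, Delta), (33, Yan, 1990, Echo), (33, Yan, 1990, Omega), (5, Rae, 2012, Echo), (5, Rae, 2012, Omega), (5, Rae, 2012, Vega), (6, Rae, 2020, Echo), (6, Rae, 2020, Omega), (6, Rae, 2020, Vega)}
Keep only column(s) year, mname, title: {(1985, Rae, Echo), (1985, Rae, Omega), (1985, Rae, Vega), (1990, Yan, Delta), (1990, Yan, Echo), (1990, Yan, Omega), (2002, Yan, Delta), (2002, Yan, Echo), (2002, Yan, Omega), (2012, Rae, Echo), (2012, Rae, Omega), (2012, Rae, Vega), (2020, Rae, Echo), (2020, Rae, Omega), (2020, Rae, Vega)}
Selection year ≤ 2012: {(1985, Rae, Echo), (1985, Rae, Omega), (1985, Rae, Vega), (1990, Yan, Delta), (1990, Yan, Echo), (1990, Yan, Omega), (2002, Yan, Delta), (2002, Yan, Echo), (2002, Yan, Omega), (2012, Rae, Echo), (2012, Rae, Omega), (2012, Rae, Vega)}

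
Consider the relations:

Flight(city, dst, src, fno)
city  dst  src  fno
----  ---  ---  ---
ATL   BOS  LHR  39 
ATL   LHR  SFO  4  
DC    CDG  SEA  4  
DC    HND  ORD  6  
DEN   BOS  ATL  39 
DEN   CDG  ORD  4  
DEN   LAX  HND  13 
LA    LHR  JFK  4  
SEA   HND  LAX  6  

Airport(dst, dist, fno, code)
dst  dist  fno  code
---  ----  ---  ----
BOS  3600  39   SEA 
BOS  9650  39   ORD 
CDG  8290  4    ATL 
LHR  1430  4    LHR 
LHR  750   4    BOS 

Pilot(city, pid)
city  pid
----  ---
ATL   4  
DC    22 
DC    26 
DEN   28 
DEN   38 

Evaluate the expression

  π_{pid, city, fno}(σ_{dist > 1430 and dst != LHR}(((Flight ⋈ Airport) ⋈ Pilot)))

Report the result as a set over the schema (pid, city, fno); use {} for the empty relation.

Flight ⋈ Airport (natural join on dst, fno): {(ATL, BOS, LHR, 39, 3600, SEA), (ATL, BOS, LHR, 39, 9650, ORD), (ATL, LHR, SFO, 4, 1430, LHR), (ATL, LHR, SFO, 4, 750, BOS), (DC, CDG, SEA, 4, 8290, ATL), (DEN, BOS, ATL, 39, 3600, SEA), (DEN, BOS, ATL, 39, 9650, ORD), (DEN, CDG, ORD, 4, 8290, ATL), (LA, LHR, JFK, 4, 1430, LHR), (LA, LHR, JFK, 4, 750, BOS)}
(Flight ⋈ Airport) ⋈ Pilot (natural join on city): {(ATL, BOS, LHR, 39, 3600, SEA, 4), (ATL, BOS, LHR, 39, 9650, ORD, 4), (ATL, LHR, SFO, 4, 1430, LHR, 4), (ATL, LHR, SFO, 4, 750, BOS, 4), (DC, CDG, SEA, 4, 8290, ATL, 22), (DC, CDG, SEA, 4, 8290, ATL, 26), (DEN, BOS, ATL, 39, 3600, SEA, 28), (DEN, BOS, ATL, 39, 3600, SEA, 38), (DEN, BOS, ATL, 39, 9650, ORD, 28), (DEN, BOS, ATL, 39, 9650, ORD, 38), (DEN, CDG, ORD, 4, 8290, ATL, 28), (DEN, CDG, ORD, 4, 8290, ATL, 38)}
Filtering on dist > 1430 and dst != LHR leaves {(ATL, BOS, LHR, 39, 3600, SEA, 4), (ATL, BOS, LHR, 39, 9650, ORD, 4), (DC, CDG, SEA, 4, 8290, ATL, 22), (DC, CDG, SEA, 4, 8290, ATL, 26), (DEN, BOS, ATL, 39, 3600, SEA, 28), (DEN, BOS, ATL, 39, 3600, SEA, 38), (DEN, BOS, ATL, 39, 9650, ORD, 28), (DEN, BOS, ATL, 39, 9650, ORD, 38), (DEN, CDG, ORD, 4, 8290, ATL, 28), (DEN, CDG, ORD, 4, 8290, ATL, 38)}.
π_{pid, city, fno} gives {(22, DC, 4), (26, DC, 4), (28, DEN, 39), (28, DEN, 4), (38, DEN, 39), (38, DEN, 4), (4, ATL, 39)} (3 duplicate(s) eliminated).

{(22, DC, 4), (26, DC, 4), (28, DEN, 39), (28, DEN, 4), (38, DEN, 39), (38, DEN, 4), (4, ATL, 39)}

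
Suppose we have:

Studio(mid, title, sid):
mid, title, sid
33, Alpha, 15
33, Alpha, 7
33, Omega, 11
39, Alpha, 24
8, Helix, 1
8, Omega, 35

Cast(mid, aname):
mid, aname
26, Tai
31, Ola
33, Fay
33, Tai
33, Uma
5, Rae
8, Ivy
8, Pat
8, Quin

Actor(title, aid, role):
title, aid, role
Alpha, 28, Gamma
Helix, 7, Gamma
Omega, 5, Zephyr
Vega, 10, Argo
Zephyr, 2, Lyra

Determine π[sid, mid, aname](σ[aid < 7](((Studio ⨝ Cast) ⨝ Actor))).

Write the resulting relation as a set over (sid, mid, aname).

Studio ⋈ Cast (natural join on mid): {(33, Alpha, 15, Fay), (33, Alpha, 15, Tai), (33, Alpha, 15, Uma), (33, Alpha, 7, Fay), (33, Alpha, 7, Tai), (33, Alpha, 7, Uma), (33, Omega, 11, Fay), (33, Omega, 11, Tai), (33, Omega, 11, Uma), (8, Helix, 1, Ivy), (8, Helix, 1, Pat), (8, Helix, 1, Quin), (8, Omega, 35, Ivy), (8, Omega, 35, Pat), (8, Omega, 35, Quin)}
(Studio ⨝ Cast) ⋈ Actor (natural join on title): {(33, Alpha, 15, Fay, 28, Gamma), (33, Alpha, 15, Tai, 28, Gamma), (33, Alpha, 15, Uma, 28, Gamma), (33, Alpha, 7, Fay, 28, Gamma), (33, Alpha, 7, Tai, 28, Gamma), (33, Alpha, 7, Uma, 28, Gamma), (33, Omega, 11, Fay, 5, Zephyr), (33, Omega, 11, Tai, 5, Zephyr), (33, Omega, 11, Uma, 5, Zephyr), (8, Helix, 1, Ivy, 7, Gamma), (8, Helix, 1, Pat, 7, Gamma), (8, Helix, 1, Quin, 7, Gamma), (8, Omega, 35, Ivy, 5, Zephyr), (8, Omega, 35, Pat, 5, Zephyr), (8, Omega, 35, Quin, 5, Zephyr)}
Selection aid < 7: {(33, Omega, 11, Fay, 5, Zephyr), (33, Omega, 11, Tai, 5, Zephyr), (33, Omega, 11, Uma, 5, Zephyr), (8, Omega, 35, Ivy, 5, Zephyr), (8, Omega, 35, Pat, 5, Zephyr), (8, Omega, 35, Quin, 5, Zephyr)}
π_{sid, mid, aname} gives {(11, 33, Fay), (11, 33, Tai), (11, 33, Uma), (35, 8, Ivy), (35, 8, Pat), (35, 8, Quin)}.

{(11, 33, Fay), (11, 33, Tai), (11, 33, Uma), (35, 8, Ivy), (35, 8, Pat), (35, 8, Quin)}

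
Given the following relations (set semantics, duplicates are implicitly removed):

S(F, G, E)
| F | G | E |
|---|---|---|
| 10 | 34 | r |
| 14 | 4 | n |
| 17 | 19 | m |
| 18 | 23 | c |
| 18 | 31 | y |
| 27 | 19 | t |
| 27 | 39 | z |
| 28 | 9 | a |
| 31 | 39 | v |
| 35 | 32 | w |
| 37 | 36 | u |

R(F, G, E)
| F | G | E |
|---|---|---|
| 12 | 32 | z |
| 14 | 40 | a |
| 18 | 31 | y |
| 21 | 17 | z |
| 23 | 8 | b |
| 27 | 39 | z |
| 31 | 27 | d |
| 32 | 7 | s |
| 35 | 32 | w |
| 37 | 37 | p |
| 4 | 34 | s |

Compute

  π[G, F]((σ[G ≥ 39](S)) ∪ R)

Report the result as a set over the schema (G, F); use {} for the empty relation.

{(17, 21), (27, 31), (31, 18), (32, 12), (32, 35), (34, 4), (37, 37), (39, 27), (39, 31), (40, 14), (7, 32), (8, 23)}

Filtering on G ≥ 39 leaves {(27, 39, z), (31, 39, v)}.
Taking the union: {(12, 32, z), (14, 40, a), (18, 31, y), (21, 17, z), (23, 8, b), (27, 39, z), (31, 27, d), (31, 39, v), (32, 7, s), (35, 32, w), (37, 37, p), (4, 34, s)}
Keep only column(s) G, F: {(17, 21), (27, 31), (31, 18), (32, 12), (32, 35), (34, 4), (37, 37), (39, 27), (39, 31), (40, 14), (7, 32), (8, 23)}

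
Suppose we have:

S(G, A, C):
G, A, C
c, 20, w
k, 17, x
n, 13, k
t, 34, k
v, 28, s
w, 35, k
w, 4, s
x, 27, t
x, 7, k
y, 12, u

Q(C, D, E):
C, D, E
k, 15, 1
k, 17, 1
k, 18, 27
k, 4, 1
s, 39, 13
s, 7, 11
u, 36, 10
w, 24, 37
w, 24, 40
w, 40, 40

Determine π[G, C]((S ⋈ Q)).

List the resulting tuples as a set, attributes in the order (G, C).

Joining S and Q on C yields {(c, 20, w, 24, 37), (c, 20, w, 24, 40), (c, 20, w, 40, 40), (n, 13, k, 15, 1), (n, 13, k, 17, 1), (n, 13, k, 18, 27), (n, 13, k, 4, 1), (t, 34, k, 15, 1), (t, 34, k, 17, 1), (t, 34, k, 18, 27), (t, 34, k, 4, 1), (v, 28, s, 39, 13), (v, 28, s, 7, 11), (w, 35, k, 15, 1), (w, 35, k, 17, 1), (w, 35, k, 18, 27), (w, 35, k, 4, 1), (w, 4, s, 39, 13), (w, 4, s, 7, 11), (x, 7, k, 15, 1), (x, 7, k, 17, 1), (x, 7, k, 18, 27), (x, 7, k, 4, 1), (y, 12, u, 36, 10)}.
π[G, C]: project onto (G, C) (16 duplicate(s) eliminated) → {(c, w), (n, k), (t, k), (v, s), (w, k), (w, s), (x, k), (y, u)}

{(c, w), (n, k), (t, k), (v, s), (w, k), (w, s), (x, k), (y, u)}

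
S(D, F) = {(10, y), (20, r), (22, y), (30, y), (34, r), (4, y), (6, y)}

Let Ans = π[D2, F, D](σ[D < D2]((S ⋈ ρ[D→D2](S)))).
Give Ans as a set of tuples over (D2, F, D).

ρ[D→D2]: schema becomes (D2, F); tuples unchanged.
S ⋈ ρ[D→D2](S) (natural join on F): {(10, y, 10), (10, y, 22), (10, y, 30), (10, y, 4), (10, y, 6), (20, r, 20), (20, r, 34), (22, y, 10), (22, y, 22), (22, y, 30), (22, y, 4), (22, y, 6), (30, y, 10), (30, y, 22), (30, y, 30), (30, y, 4), (30, y, 6), (34, r, 20), (34, r, 34), (4, y, 10), (4, y, 22), (4, y, 30), (4, y, 4), (4, y, 6), (6, y, 10), (6, y, 22), (6, y, 30), (6, y, 4), (6, y, 6)}
Selection D < D2: {(10, y, 22), (10, y, 30), (20, r, 34), (22, y, 30), (4, y, 10), (4, y, 22), (4, y, 30), (4, y, 6), (6, y, 10), (6, y, 22), (6, y, 30)}
π[D2, F, D]: project onto (D2, F, D) → {(10, y, 4), (10, y, 6), (22, y, 10), (22, y, 4), (22, y, 6), (30, y, 10), (30, y, 22), (30, y, 4), (30, y, 6), (34, r, 20), (6, y, 4)}

{(10, y, 4), (10, y, 6), (22, y, 10), (22, y, 4), (22, y, 6), (30, y, 10), (30, y, 22), (30, y, 4), (30, y, 6), (34, r, 20), (6, y, 4)}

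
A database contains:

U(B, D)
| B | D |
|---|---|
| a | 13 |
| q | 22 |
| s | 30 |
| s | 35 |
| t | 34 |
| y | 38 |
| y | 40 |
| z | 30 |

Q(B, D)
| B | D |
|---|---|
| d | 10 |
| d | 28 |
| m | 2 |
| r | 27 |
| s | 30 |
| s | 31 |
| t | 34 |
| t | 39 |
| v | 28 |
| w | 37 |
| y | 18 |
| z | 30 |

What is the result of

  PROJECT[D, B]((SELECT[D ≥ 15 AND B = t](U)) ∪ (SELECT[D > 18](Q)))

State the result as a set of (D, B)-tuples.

σ[D ≥ 15 AND B = t]: keep tuples satisfying D ≥ 15 AND B = t → {(t, 34)}
σ[D > 18]: keep tuples satisfying D > 18 → {(d, 28), (r, 27), (s, 30), (s, 31), (t, 34), (t, 39), (v, 28), (w, 37), (z, 30)}
Union: {(t, 34)} with {(d, 28), (r, 27), (s, 30), (s, 31), (t, 34), (t, 39), (v, 28), (w, 37), (z, 30)} → {(d, 28), (r, 27), (s, 30), (s, 31), (t, 34), (t, 39), (v, 28), (w, 37), (z, 30)}
π[D, B]: project onto (D, B) → {(27, r), (28, d), (28, v), (30, s), (30, z), (31, s), (34, t), (37, w), (39, t)}

{(27, r), (28, d), (28, v), (30, s), (30, z), (31, s), (34, t), (37, w), (39, t)}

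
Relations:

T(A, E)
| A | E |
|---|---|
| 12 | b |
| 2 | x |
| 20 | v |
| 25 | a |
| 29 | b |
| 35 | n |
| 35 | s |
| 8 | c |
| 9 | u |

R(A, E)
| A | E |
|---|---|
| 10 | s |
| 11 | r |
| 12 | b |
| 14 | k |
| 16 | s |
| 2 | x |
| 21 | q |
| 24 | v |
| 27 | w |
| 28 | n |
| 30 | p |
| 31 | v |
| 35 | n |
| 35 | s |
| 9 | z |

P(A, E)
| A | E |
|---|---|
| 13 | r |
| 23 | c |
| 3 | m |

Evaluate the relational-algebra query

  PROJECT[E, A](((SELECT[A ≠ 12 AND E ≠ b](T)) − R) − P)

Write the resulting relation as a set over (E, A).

Selection A ≠ 12 AND E ≠ b: {(2, x), (20, v), (25, a), (35, n), (35, s), (8, c), (9, u)}
Taking the difference: {(20, v), (25, a), (8, c), (9, u)}
Taking the difference: {(20, v), (25, a), (8, c), (9, u)}
π_{E, A} gives {(a, 25), (c, 8), (u, 9), (v, 20)}.

{(a, 25), (c, 8), (u, 9), (v, 20)}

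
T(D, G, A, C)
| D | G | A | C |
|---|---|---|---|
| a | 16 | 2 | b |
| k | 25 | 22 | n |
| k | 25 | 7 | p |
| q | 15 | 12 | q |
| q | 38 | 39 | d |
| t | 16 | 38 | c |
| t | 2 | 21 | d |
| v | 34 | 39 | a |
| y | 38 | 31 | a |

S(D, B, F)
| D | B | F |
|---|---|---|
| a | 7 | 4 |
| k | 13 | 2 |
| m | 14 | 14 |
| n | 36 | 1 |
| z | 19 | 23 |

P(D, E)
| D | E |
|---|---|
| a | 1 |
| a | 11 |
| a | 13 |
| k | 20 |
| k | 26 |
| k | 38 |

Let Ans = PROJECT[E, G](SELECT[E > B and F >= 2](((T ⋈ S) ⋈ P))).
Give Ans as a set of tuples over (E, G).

T ⋈ S (natural join on D): {(a, 16, 2, b, 7, 4), (k, 25, 22, n, 13, 2), (k, 25, 7, p, 13, 2)}
(T ⋈ S) ⋈ P (natural join on D): {(a, 16, 2, b, 7, 4, 1), (a, 16, 2, b, 7, 4, 11), (a, 16, 2, b, 7, 4, 13), (k, 25, 22, n, 13, 2, 20), (k, 25, 22, n, 13, 2, 26), (k, 25, 22, n, 13, 2, 38), (k, 25, 7, p, 13, 2, 20), (k, 25, 7, p, 13, 2, 26), (k, 25, 7, p, 13, 2, 38)}
Apply σ_{E > B and F >= 2}; surviving tuples: {(a, 16, 2, b, 7, 4, 11), (a, 16, 2, b, 7, 4, 13), (k, 25, 22, n, 13, 2, 20), (k, 25, 22, n, 13, 2, 26), (k, 25, 22, n, 13, 2, 38), (k, 25, 7, p, 13, 2, 20), (k, 25, 7, p, 13, 2, 26), (k, 25, 7, p, 13, 2, 38)}
Keep only column(s) E, G (3 duplicate(s) eliminated): {(11, 16), (13, 16), (20, 25), (26, 25), (38, 25)}

{(11, 16), (13, 16), (20, 25), (26, 25), (38, 25)}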